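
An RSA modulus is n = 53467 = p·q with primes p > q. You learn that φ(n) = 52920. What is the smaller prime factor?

127

φ(n) = (p−1)(q−1) = n − (p+q) + 1, so p + q = 53467 − 52920 + 1 = 548.
p and q are the roots of t² − 548t + 53467 = 0.
Discriminant: 548² − 4·53467 = 300304 − 213868 = 86436; √86436 = 294.
q = (548 − 294)/2 = 127, p = (548 + 294)/2 = 421.
Check: 127 · 421 = 53467.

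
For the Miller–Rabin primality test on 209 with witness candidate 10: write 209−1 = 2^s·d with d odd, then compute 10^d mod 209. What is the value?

32

209 − 1 = 208 = 2^4 · 13, so d = 13.
10^1 ≡ 10 (mod 209)
10^2 ≡ 10^2 = 100 ≡ 100 (mod 209)
10^4 ≡ 100^2 = 10000 ≡ 177 (mod 209)
10^8 ≡ 177^2 = 31329 ≡ 188 (mod 209)
13 = 8 + 4 + 1 in binary powers of 2.
So 10^13 ≡ 188 · 177 · 10 ≡ 32 (mod 209).
Squaring chain: 32 → 188 → 23 → 111; never reaches −1, so base 10 is a Miller–Rabin witness that 209 is composite.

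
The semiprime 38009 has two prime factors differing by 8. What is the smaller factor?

Since p = q + 8, we have 38009 = q(q + 8), so q² + 8q − 38009 = 0.
Discriminant: 8² + 4·38009 = 64 + 152036 = 152100; √152100 = 390.
q = (−8 + 390)/2 = 191, and p = q + 8 = 199.
Check: 191 · 199 = 38009.

191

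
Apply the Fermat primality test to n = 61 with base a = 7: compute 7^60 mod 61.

1

7^1 ≡ 7 (mod 61)
7^2 ≡ 7^2 = 49 ≡ 49 (mod 61)
7^4 ≡ 49^2 = 2401 ≡ 22 (mod 61)
7^8 ≡ 22^2 = 484 ≡ 57 (mod 61)
7^16 ≡ 57^2 = 3249 ≡ 16 (mod 61)
7^32 ≡ 16^2 = 256 ≡ 12 (mod 61)
60 = 32 + 16 + 8 + 4 in binary powers of 2.
So 7^60 ≡ 12 · 16 · 57 · 22 ≡ 1 (mod 61).
Since the result is 1, base 7 gives no evidence that 61 is composite.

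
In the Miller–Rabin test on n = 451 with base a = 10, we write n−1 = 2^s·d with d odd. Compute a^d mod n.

451 − 1 = 450 = 2^1 · 225, so d = 225.
10^1 ≡ 10 (mod 451)
10^2 ≡ 10^2 = 100 ≡ 100 (mod 451)
10^4 ≡ 100^2 = 10000 ≡ 78 (mod 451)
10^8 ≡ 78^2 = 6084 ≡ 221 (mod 451)
10^16 ≡ 221^2 = 48841 ≡ 133 (mod 451)
10^32 ≡ 133^2 = 17689 ≡ 100 (mod 451)
10^64 ≡ 100^2 = 10000 ≡ 78 (mod 451)
10^128 ≡ 78^2 = 6084 ≡ 221 (mod 451)
225 = 128 + 64 + 32 + 1 in binary powers of 2.
So 10^225 ≡ 221 · 78 · 100 · 10 ≡ 329 (mod 451).
Squaring chain: 329; never reaches −1, so base 10 is a Miller–Rabin witness that 451 is composite.

329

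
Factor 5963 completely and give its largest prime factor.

5963 = 67 · 89
89 is prime.
So 5963 = 67 · 89; the largest prime factor is 89.

89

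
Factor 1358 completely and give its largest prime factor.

1358 = 2 · 679
679 = 7 · 97
97 is prime.
So 1358 = 2 · 7 · 97; the largest prime factor is 97.

97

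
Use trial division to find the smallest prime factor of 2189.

2189 is odd.
Digit sum 20, not divisible by 3.
Ends in 9: not divisible by 5.
7: 2189 = 7·312 + 5
11: 2189 = 11·199

11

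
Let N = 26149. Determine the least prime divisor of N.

26149 is odd.
Digit sum 22, not divisible by 3.
Ends in 9: not divisible by 5.
7: 26149 = 7·3735 + 4
11: 26149 = 11·2377 + 2
13: 26149 = 13·2011 + 6
17: 26149 = 17·1538 + 3
19: 26149 = 19·1376 + 5
23: 26149 = 23·1136 + 21
29: 26149 = 29·901 + 20
31: 26149 = 31·843 + 16
37: 26149 = 37·706 + 27
41: 26149 = 41·637 + 32
43: 26149 = 43·608 + 5
47: 26149 = 47·556 + 17
53: 26149 = 53·493 + 20
59: 26149 = 59·443 + 12
61: 26149 = 61·428 + 41
67: 26149 = 67·390 + 19
71: 26149 = 71·368 + 21
73: 26149 = 73·358 + 15
79: 26149 = 79·331

79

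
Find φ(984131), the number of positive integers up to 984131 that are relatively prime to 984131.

952840

Factor: 984131 = 71 · 83 · 167.
φ(984131) = (71−1) · (83−1) · (167−1) = 70 · 82 · 166 = 952840.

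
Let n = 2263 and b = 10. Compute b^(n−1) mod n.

10^1 ≡ 10 (mod 2263)
10^2 ≡ 10^2 = 100 ≡ 100 (mod 2263)
10^4 ≡ 100^2 = 10000 ≡ 948 (mod 2263)
10^8 ≡ 948^2 = 898704 ≡ 293 (mod 2263)
10^16 ≡ 293^2 = 85849 ≡ 2118 (mod 2263)
10^32 ≡ 2118^2 = 4485924 ≡ 658 (mod 2263)
10^64 ≡ 658^2 = 432964 ≡ 731 (mod 2263)
10^128 ≡ 731^2 = 534361 ≡ 293 (mod 2263)
10^256 ≡ 293^2 = 85849 ≡ 2118 (mod 2263)
10^512 ≡ 2118^2 = 4485924 ≡ 658 (mod 2263)
10^1024 ≡ 658^2 = 432964 ≡ 731 (mod 2263)
10^2048 ≡ 731^2 = 534361 ≡ 293 (mod 2263)
2262 = 2048 + 128 + 64 + 16 + 4 + 2 in binary powers of 2.
So 10^2262 ≡ 293 · 293 · 731 · 2118 · 948 · 100 ≡ 2236 (mod 2263).
Since 2236 ≠ 1, base 10 is a Fermat witness: 2263 is composite.

2236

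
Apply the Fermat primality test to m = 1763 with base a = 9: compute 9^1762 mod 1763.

9^1 ≡ 9 (mod 1763)
9^2 ≡ 9^2 = 81 ≡ 81 (mod 1763)
9^4 ≡ 81^2 = 6561 ≡ 1272 (mod 1763)
9^8 ≡ 1272^2 = 1617984 ≡ 1313 (mod 1763)
9^16 ≡ 1313^2 = 1723969 ≡ 1518 (mod 1763)
9^32 ≡ 1518^2 = 2304324 ≡ 83 (mod 1763)
9^64 ≡ 83^2 = 6889 ≡ 1600 (mod 1763)
9^128 ≡ 1600^2 = 2560000 ≡ 124 (mod 1763)
9^256 ≡ 124^2 = 15376 ≡ 1272 (mod 1763)
9^512 ≡ 1272^2 = 1617984 ≡ 1313 (mod 1763)
9^1024 ≡ 1313^2 = 1723969 ≡ 1518 (mod 1763)
1762 = 1024 + 512 + 128 + 64 + 32 + 2 in binary powers of 2.
So 9^1762 ≡ 1518 · 1313 · 124 · 1600 · 83 · 81 ≡ 1393 (mod 1763).
Since 1393 ≠ 1, base 9 is a Fermat witness: 1763 is composite.

1393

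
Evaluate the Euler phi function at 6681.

4160

Factor: 6681 = 3 · 17 · 131.
φ(6681) = (3−1) · (17−1) · (131−1) = 2 · 16 · 130 = 4160.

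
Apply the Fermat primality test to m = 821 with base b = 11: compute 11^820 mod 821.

1

11^1 ≡ 11 (mod 821)
11^2 ≡ 11^2 = 121 ≡ 121 (mod 821)
11^4 ≡ 121^2 = 14641 ≡ 684 (mod 821)
11^8 ≡ 684^2 = 467856 ≡ 707 (mod 821)
11^16 ≡ 707^2 = 499849 ≡ 681 (mod 821)
11^32 ≡ 681^2 = 463761 ≡ 717 (mod 821)
11^64 ≡ 717^2 = 514089 ≡ 143 (mod 821)
11^128 ≡ 143^2 = 20449 ≡ 745 (mod 821)
11^256 ≡ 745^2 = 555025 ≡ 29 (mod 821)
11^512 ≡ 29^2 = 841 ≡ 20 (mod 821)
820 = 512 + 256 + 32 + 16 + 4 in binary powers of 2.
So 11^820 ≡ 20 · 29 · 717 · 681 · 684 ≡ 1 (mod 821).
Since the result is 1, base 11 gives no evidence that 821 is composite.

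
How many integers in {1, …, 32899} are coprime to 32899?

32536

Factor: 32899 = 167 · 197.
φ(32899) = (167−1) · (197−1) = 166 · 196 = 32536.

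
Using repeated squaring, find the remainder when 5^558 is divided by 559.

5^1 ≡ 5 (mod 559)
5^2 ≡ 5^2 = 25 ≡ 25 (mod 559)
5^4 ≡ 25^2 = 625 ≡ 66 (mod 559)
5^8 ≡ 66^2 = 4356 ≡ 443 (mod 559)
5^16 ≡ 443^2 = 196249 ≡ 40 (mod 559)
5^32 ≡ 40^2 = 1600 ≡ 482 (mod 559)
5^64 ≡ 482^2 = 232324 ≡ 339 (mod 559)
5^128 ≡ 339^2 = 114921 ≡ 326 (mod 559)
5^256 ≡ 326^2 = 106276 ≡ 66 (mod 559)
5^512 ≡ 66^2 = 4356 ≡ 443 (mod 559)
558 = 512 + 32 + 8 + 4 + 2 in binary powers of 2.
So 5^558 ≡ 443 · 482 · 443 · 66 · 25 ≡ 428 (mod 559).
Since 428 ≠ 1, base 5 is a Fermat witness: 559 is composite.

428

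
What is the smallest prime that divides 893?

19

893 is odd.
Digit sum 20, not divisible by 3.
Ends in 3: not divisible by 5.
7: 893 = 7·127 + 4
11: 893 = 11·81 + 2
13: 893 = 13·68 + 9
17: 893 = 17·52 + 9
19: 893 = 19·47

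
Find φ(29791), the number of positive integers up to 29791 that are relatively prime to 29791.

28830

Factor: 29791 = 31^3.
φ(29791) = 31^2·(31−1) = 28830.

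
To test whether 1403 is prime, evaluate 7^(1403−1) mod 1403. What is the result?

351

7^1 ≡ 7 (mod 1403)
7^2 ≡ 7^2 = 49 ≡ 49 (mod 1403)
7^4 ≡ 49^2 = 2401 ≡ 998 (mod 1403)
7^8 ≡ 998^2 = 996004 ≡ 1277 (mod 1403)
7^16 ≡ 1277^2 = 1630729 ≡ 443 (mod 1403)
7^32 ≡ 443^2 = 196249 ≡ 1232 (mod 1403)
7^64 ≡ 1232^2 = 1517824 ≡ 1181 (mod 1403)
7^128 ≡ 1181^2 = 1394761 ≡ 179 (mod 1403)
7^256 ≡ 179^2 = 32041 ≡ 1175 (mod 1403)
7^512 ≡ 1175^2 = 1380625 ≡ 73 (mod 1403)
7^1024 ≡ 73^2 = 5329 ≡ 1120 (mod 1403)
1402 = 1024 + 256 + 64 + 32 + 16 + 8 + 2 in binary powers of 2.
So 7^1402 ≡ 1120 · 1175 · 1181 · 1232 · 443 · 1277 · 49 ≡ 351 (mod 1403).
Since 351 ≠ 1, base 7 is a Fermat witness: 1403 is composite.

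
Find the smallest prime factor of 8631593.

73

8631593 is odd.
Digit sum 35, not divisible by 3.
Ends in 3: not divisible by 5.
7: 8631593 = 7·1233084 + 5
11: 8631593 = 11·784690 + 3
13: 8631593 = 13·663968 + 9
17: 8631593 = 17·507740 + 13
19: 8631593 = 19·454294 + 7
23: 8631593 = 23·375286 + 15
29: 8631593 = 29·297641 + 4
31: 8631593 = 31·278438 + 15
37: 8631593 = 37·233286 + 11
41: 8631593 = 41·210526 + 27
43: 8631593 = 43·200734 + 31
47: 8631593 = 47·183650 + 43
53: 8631593 = 53·162860 + 13
59: 8631593 = 59·146298 + 11
61: 8631593 = 61·141501 + 32
67: 8631593 = 67·128829 + 50
71: 8631593 = 71·121571 + 52
73: 8631593 = 73·118241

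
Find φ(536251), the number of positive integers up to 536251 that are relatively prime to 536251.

Factor: 536251 = 59 · 61 · 149.
φ(536251) = (59−1) · (61−1) · (149−1) = 58 · 60 · 148 = 515040.

515040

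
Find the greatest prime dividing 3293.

3293 = 37 · 89
89 is prime.
So 3293 = 37 · 89; the largest prime factor is 89.

89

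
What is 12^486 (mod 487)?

12^1 ≡ 12 (mod 487)
12^2 ≡ 12^2 = 144 ≡ 144 (mod 487)
12^4 ≡ 144^2 = 20736 ≡ 282 (mod 487)
12^8 ≡ 282^2 = 79524 ≡ 143 (mod 487)
12^16 ≡ 143^2 = 20449 ≡ 482 (mod 487)
12^32 ≡ 482^2 = 232324 ≡ 25 (mod 487)
12^64 ≡ 25^2 = 625 ≡ 138 (mod 487)
12^128 ≡ 138^2 = 19044 ≡ 51 (mod 487)
12^256 ≡ 51^2 = 2601 ≡ 166 (mod 487)
486 = 256 + 128 + 64 + 32 + 4 + 2 in binary powers of 2.
So 12^486 ≡ 166 · 51 · 138 · 25 · 282 · 144 ≡ 1 (mod 487).
Since the result is 1, base 12 gives no evidence that 487 is composite.

1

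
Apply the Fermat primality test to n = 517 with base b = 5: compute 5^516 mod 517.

247

5^1 ≡ 5 (mod 517)
5^2 ≡ 5^2 = 25 ≡ 25 (mod 517)
5^4 ≡ 25^2 = 625 ≡ 108 (mod 517)
5^8 ≡ 108^2 = 11664 ≡ 290 (mod 517)
5^16 ≡ 290^2 = 84100 ≡ 346 (mod 517)
5^32 ≡ 346^2 = 119716 ≡ 289 (mod 517)
5^64 ≡ 289^2 = 83521 ≡ 284 (mod 517)
5^128 ≡ 284^2 = 80656 ≡ 4 (mod 517)
5^256 ≡ 4^2 = 16 ≡ 16 (mod 517)
5^512 ≡ 16^2 = 256 ≡ 256 (mod 517)
516 = 512 + 4 in binary powers of 2.
So 5^516 ≡ 256 · 108 ≡ 247 (mod 517).
Since 247 ≠ 1, base 5 is a Fermat witness: 517 is composite.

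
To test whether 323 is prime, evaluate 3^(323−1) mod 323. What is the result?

264

3^1 ≡ 3 (mod 323)
3^2 ≡ 3^2 = 9 ≡ 9 (mod 323)
3^4 ≡ 9^2 = 81 ≡ 81 (mod 323)
3^8 ≡ 81^2 = 6561 ≡ 101 (mod 323)
3^16 ≡ 101^2 = 10201 ≡ 188 (mod 323)
3^32 ≡ 188^2 = 35344 ≡ 137 (mod 323)
3^64 ≡ 137^2 = 18769 ≡ 35 (mod 323)
3^128 ≡ 35^2 = 1225 ≡ 256 (mod 323)
3^256 ≡ 256^2 = 65536 ≡ 290 (mod 323)
322 = 256 + 64 + 2 in binary powers of 2.
So 3^322 ≡ 290 · 35 · 9 ≡ 264 (mod 323).
Since 264 ≠ 1, base 3 is a Fermat witness: 323 is composite.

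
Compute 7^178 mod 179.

7^1 ≡ 7 (mod 179)
7^2 ≡ 7^2 = 49 ≡ 49 (mod 179)
7^4 ≡ 49^2 = 2401 ≡ 74 (mod 179)
7^8 ≡ 74^2 = 5476 ≡ 106 (mod 179)
7^16 ≡ 106^2 = 11236 ≡ 138 (mod 179)
7^32 ≡ 138^2 = 19044 ≡ 70 (mod 179)
7^64 ≡ 70^2 = 4900 ≡ 67 (mod 179)
7^128 ≡ 67^2 = 4489 ≡ 14 (mod 179)
178 = 128 + 32 + 16 + 2 in binary powers of 2.
So 7^178 ≡ 14 · 70 · 138 · 49 ≡ 1 (mod 179).
Since the result is 1, base 7 gives no evidence that 179 is composite.

1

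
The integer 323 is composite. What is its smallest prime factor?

17

323 is odd.
Digit sum 8, not divisible by 3.
Ends in 3: not divisible by 5.
7: 323 = 7·46 + 1
11: 323 = 11·29 + 4
13: 323 = 13·24 + 11
17: 323 = 17·19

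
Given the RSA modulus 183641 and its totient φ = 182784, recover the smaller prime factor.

φ(n) = (p−1)(q−1) = n − (p+q) + 1, so p + q = 183641 − 182784 + 1 = 858.
p and q are the roots of t² − 858t + 183641 = 0.
Discriminant: 858² − 4·183641 = 736164 − 734564 = 1600; √1600 = 40.
q = (858 − 40)/2 = 409, p = (858 + 40)/2 = 449.
Check: 409 · 449 = 183641.

409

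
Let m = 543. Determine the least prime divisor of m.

3

543 is odd.
Digit sum 12, divisible by 3.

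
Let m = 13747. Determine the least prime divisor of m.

59

13747 is odd.
Digit sum 22, not divisible by 3.
Ends in 7: not divisible by 5.
7: 13747 = 7·1963 + 6
11: 13747 = 11·1249 + 8
13: 13747 = 13·1057 + 6
17: 13747 = 17·808 + 11
19: 13747 = 19·723 + 10
23: 13747 = 23·597 + 16
29: 13747 = 29·474 + 1
31: 13747 = 31·443 + 14
37: 13747 = 37·371 + 20
41: 13747 = 41·335 + 12
43: 13747 = 43·319 + 30
47: 13747 = 47·292 + 23
53: 13747 = 53·259 + 20
59: 13747 = 59·233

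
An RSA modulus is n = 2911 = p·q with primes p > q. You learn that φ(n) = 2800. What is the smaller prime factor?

φ(n) = (p−1)(q−1) = n − (p+q) + 1, so p + q = 2911 − 2800 + 1 = 112.
p and q are the roots of t² − 112t + 2911 = 0.
Discriminant: 112² − 4·2911 = 12544 − 11644 = 900; √900 = 30.
q = (112 − 30)/2 = 41, p = (112 + 30)/2 = 71.
Check: 41 · 71 = 2911.

41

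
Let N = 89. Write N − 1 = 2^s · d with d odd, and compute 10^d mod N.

55

89 − 1 = 88 = 2^3 · 11, so d = 11.
10^1 ≡ 10 (mod 89)
10^2 ≡ 10^2 = 100 ≡ 11 (mod 89)
10^4 ≡ 11^2 = 121 ≡ 32 (mod 89)
10^8 ≡ 32^2 = 1024 ≡ 45 (mod 89)
11 = 8 + 2 + 1 in binary powers of 2.
So 10^11 ≡ 45 · 11 · 10 ≡ 55 (mod 89).
Squaring chain: 55 → 88 → 1; reaches −1, so base 10 does not prove 89 composite.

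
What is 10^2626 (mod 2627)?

10

10^1 ≡ 10 (mod 2627)
10^2 ≡ 10^2 = 100 ≡ 100 (mod 2627)
10^4 ≡ 100^2 = 10000 ≡ 2119 (mod 2627)
10^8 ≡ 2119^2 = 4490161 ≡ 618 (mod 2627)
10^16 ≡ 618^2 = 381924 ≡ 1009 (mod 2627)
10^32 ≡ 1009^2 = 1018081 ≡ 1432 (mod 2627)
10^64 ≡ 1432^2 = 2050624 ≡ 1564 (mod 2627)
10^128 ≡ 1564^2 = 2446096 ≡ 359 (mod 2627)
10^256 ≡ 359^2 = 128881 ≡ 158 (mod 2627)
10^512 ≡ 158^2 = 24964 ≡ 1321 (mod 2627)
10^1024 ≡ 1321^2 = 1745041 ≡ 713 (mod 2627)
10^2048 ≡ 713^2 = 508369 ≡ 1358 (mod 2627)
2626 = 2048 + 512 + 64 + 2 in binary powers of 2.
So 10^2626 ≡ 1358 · 1321 · 1564 · 100 ≡ 10 (mod 2627).
Since 10 ≠ 1, base 10 is a Fermat witness: 2627 is composite.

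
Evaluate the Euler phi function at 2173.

Factor: 2173 = 41 · 53.
φ(2173) = (41−1) · (53−1) = 40 · 52 = 2080.

2080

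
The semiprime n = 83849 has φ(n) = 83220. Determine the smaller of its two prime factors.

191

φ(n) = (p−1)(q−1) = n − (p+q) + 1, so p + q = 83849 − 83220 + 1 = 630.
p and q are the roots of t² − 630t + 83849 = 0.
Discriminant: 630² − 4·83849 = 396900 − 335396 = 61504; √61504 = 248.
q = (630 − 248)/2 = 191, p = (630 + 248)/2 = 439.
Check: 191 · 439 = 83849.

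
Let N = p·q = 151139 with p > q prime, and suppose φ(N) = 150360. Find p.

φ(n) = (p−1)(q−1) = n − (p+q) + 1, so p + q = 151139 − 150360 + 1 = 780.
p and q are the roots of t² − 780t + 151139 = 0.
Discriminant: 780² − 4·151139 = 608400 − 604556 = 3844; √3844 = 62.
q = (780 − 62)/2 = 359, p = (780 + 62)/2 = 421.
Check: 359 · 421 = 151139.

421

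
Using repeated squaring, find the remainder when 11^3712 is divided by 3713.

11^1 ≡ 11 (mod 3713)
11^2 ≡ 11^2 = 121 ≡ 121 (mod 3713)
11^4 ≡ 121^2 = 14641 ≡ 3502 (mod 3713)
11^8 ≡ 3502^2 = 12264004 ≡ 3678 (mod 3713)
11^16 ≡ 3678^2 = 13527684 ≡ 1225 (mod 3713)
11^32 ≡ 1225^2 = 1500625 ≡ 573 (mod 3713)
11^64 ≡ 573^2 = 328329 ≡ 1585 (mod 3713)
11^128 ≡ 1585^2 = 2512225 ≡ 2237 (mod 3713)
11^256 ≡ 2237^2 = 5004169 ≡ 2758 (mod 3713)
11^512 ≡ 2758^2 = 7606564 ≡ 2340 (mod 3713)
11^1024 ≡ 2340^2 = 5475600 ≡ 2638 (mod 3713)
11^2048 ≡ 2638^2 = 6959044 ≡ 882 (mod 3713)
3712 = 2048 + 1024 + 512 + 128 in binary powers of 2.
So 11^3712 ≡ 882 · 2638 · 2340 · 2237 ≡ 2453 (mod 3713).
Since 2453 ≠ 1, base 11 is a Fermat witness: 3713 is composite.

2453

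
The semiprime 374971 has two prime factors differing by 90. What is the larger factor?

659

Since p = q + 90, we have 374971 = q(q + 90), so q² + 90q − 374971 = 0.
Discriminant: 90² + 4·374971 = 8100 + 1499884 = 1507984; √1507984 = 1228.
q = (−90 + 1228)/2 = 569, and p = q + 90 = 659.
Check: 569 · 659 = 374971.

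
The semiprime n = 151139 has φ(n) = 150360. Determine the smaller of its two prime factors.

359

φ(n) = (p−1)(q−1) = n − (p+q) + 1, so p + q = 151139 − 150360 + 1 = 780.
p and q are the roots of t² − 780t + 151139 = 0.
Discriminant: 780² − 4·151139 = 608400 − 604556 = 3844; √3844 = 62.
q = (780 − 62)/2 = 359, p = (780 + 62)/2 = 421.
Check: 359 · 421 = 151139.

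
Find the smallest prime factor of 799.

17

799 is odd.
Digit sum 25, not divisible by 3.
Ends in 9: not divisible by 5.
7: 799 = 7·114 + 1
11: 799 = 11·72 + 7
13: 799 = 13·61 + 6
17: 799 = 17·47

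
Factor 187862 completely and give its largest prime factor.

79

187862 = 2 · 93931
93931 = 29 · 3239
3239 = 41 · 79
79 is prime.
So 187862 = 2 · 29 · 41 · 79; the largest prime factor is 79.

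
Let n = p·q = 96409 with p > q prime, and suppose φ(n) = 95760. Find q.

φ(n) = (p−1)(q−1) = n − (p+q) + 1, so p + q = 96409 − 95760 + 1 = 650.
p and q are the roots of t² − 650t + 96409 = 0.
Discriminant: 650² − 4·96409 = 422500 − 385636 = 36864; √36864 = 192.
q = (650 − 192)/2 = 229, p = (650 + 192)/2 = 421.
Check: 229 · 421 = 96409.

229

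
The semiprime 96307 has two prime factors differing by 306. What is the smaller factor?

Since p = q + 306, we have 96307 = q(q + 306), so q² + 306q − 96307 = 0.
Discriminant: 306² + 4·96307 = 93636 + 385228 = 478864; √478864 = 692.
q = (−306 + 692)/2 = 193, and p = q + 306 = 499.
Check: 193 · 499 = 96307.

193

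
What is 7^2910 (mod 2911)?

7^1 ≡ 7 (mod 2911)
7^2 ≡ 7^2 = 49 ≡ 49 (mod 2911)
7^4 ≡ 49^2 = 2401 ≡ 2401 (mod 2911)
7^8 ≡ 2401^2 = 5764801 ≡ 1021 (mod 2911)
7^16 ≡ 1021^2 = 1042441 ≡ 303 (mod 2911)
7^32 ≡ 303^2 = 91809 ≡ 1568 (mod 2911)
7^64 ≡ 1568^2 = 2458624 ≡ 1740 (mod 2911)
7^128 ≡ 1740^2 = 3027600 ≡ 160 (mod 2911)
7^256 ≡ 160^2 = 25600 ≡ 2312 (mod 2911)
7^512 ≡ 2312^2 = 5345344 ≡ 748 (mod 2911)
7^1024 ≡ 748^2 = 559504 ≡ 592 (mod 2911)
7^2048 ≡ 592^2 = 350464 ≡ 1144 (mod 2911)
2910 = 2048 + 512 + 256 + 64 + 16 + 8 + 4 + 2 in binary powers of 2.
So 7^2910 ≡ 1144 · 748 · 2312 · 1740 · 303 · 1021 · 2401 · 49 ≡ 1795 (mod 2911).
Since 1795 ≠ 1, base 7 is a Fermat witness: 2911 is composite.

1795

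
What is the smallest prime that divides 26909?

26909 is odd.
Digit sum 26, not divisible by 3.
Ends in 9: not divisible by 5.
7: 26909 = 7·3844 + 1
11: 26909 = 11·2446 + 3
13: 26909 = 13·2069 + 12
17: 26909 = 17·1582 + 15
19: 26909 = 19·1416 + 5
23: 26909 = 23·1169 + 22
29: 26909 = 29·927 + 26
31: 26909 = 31·868 + 1
37: 26909 = 37·727 + 10
41: 26909 = 41·656 + 13
43: 26909 = 43·625 + 34
47: 26909 = 47·572 + 25
53: 26909 = 53·507 + 38
59: 26909 = 59·456 + 5
61: 26909 = 61·441 + 8
67: 26909 = 67·401 + 42
71: 26909 = 71·379

71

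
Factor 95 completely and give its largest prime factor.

95 = 5 · 19
19 is prime.
So 95 = 5 · 19; the largest prime factor is 19.

19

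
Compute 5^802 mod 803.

707

5^1 ≡ 5 (mod 803)
5^2 ≡ 5^2 = 25 ≡ 25 (mod 803)
5^4 ≡ 25^2 = 625 ≡ 625 (mod 803)
5^8 ≡ 625^2 = 390625 ≡ 367 (mod 803)
5^16 ≡ 367^2 = 134689 ≡ 588 (mod 803)
5^32 ≡ 588^2 = 345744 ≡ 454 (mod 803)
5^64 ≡ 454^2 = 206116 ≡ 548 (mod 803)
5^128 ≡ 548^2 = 300304 ≡ 785 (mod 803)
5^256 ≡ 785^2 = 616225 ≡ 324 (mod 803)
5^512 ≡ 324^2 = 104976 ≡ 586 (mod 803)
802 = 512 + 256 + 32 + 2 in binary powers of 2.
So 5^802 ≡ 586 · 324 · 454 · 25 ≡ 707 (mod 803).
Since 707 ≠ 1, base 5 is a Fermat witness: 803 is composite.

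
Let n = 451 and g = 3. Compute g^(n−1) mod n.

419

3^1 ≡ 3 (mod 451)
3^2 ≡ 3^2 = 9 ≡ 9 (mod 451)
3^4 ≡ 9^2 = 81 ≡ 81 (mod 451)
3^8 ≡ 81^2 = 6561 ≡ 247 (mod 451)
3^16 ≡ 247^2 = 61009 ≡ 124 (mod 451)
3^32 ≡ 124^2 = 15376 ≡ 42 (mod 451)
3^64 ≡ 42^2 = 1764 ≡ 411 (mod 451)
3^128 ≡ 411^2 = 168921 ≡ 247 (mod 451)
3^256 ≡ 247^2 = 61009 ≡ 124 (mod 451)
450 = 256 + 128 + 64 + 2 in binary powers of 2.
So 3^450 ≡ 124 · 247 · 411 · 9 ≡ 419 (mod 451).
Since 419 ≠ 1, base 3 is a Fermat witness: 451 is composite.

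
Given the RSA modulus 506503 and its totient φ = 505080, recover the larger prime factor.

φ(n) = (p−1)(q−1) = n − (p+q) + 1, so p + q = 506503 − 505080 + 1 = 1424.
p and q are the roots of t² − 1424t + 506503 = 0.
Discriminant: 1424² − 4·506503 = 2027776 − 2026012 = 1764; √1764 = 42.
q = (1424 − 42)/2 = 691, p = (1424 + 42)/2 = 733.
Check: 691 · 733 = 506503.

733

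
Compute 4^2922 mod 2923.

100

4^1 ≡ 4 (mod 2923)
4^2 ≡ 4^2 = 16 ≡ 16 (mod 2923)
4^4 ≡ 16^2 = 256 ≡ 256 (mod 2923)
4^8 ≡ 256^2 = 65536 ≡ 1230 (mod 2923)
4^16 ≡ 1230^2 = 1512900 ≡ 1709 (mod 2923)
4^32 ≡ 1709^2 = 2920681 ≡ 604 (mod 2923)
4^64 ≡ 604^2 = 364816 ≡ 2364 (mod 2923)
4^128 ≡ 2364^2 = 5588496 ≡ 2643 (mod 2923)
4^256 ≡ 2643^2 = 6985449 ≡ 2402 (mod 2923)
4^512 ≡ 2402^2 = 5769604 ≡ 2525 (mod 2923)
4^1024 ≡ 2525^2 = 6375625 ≡ 562 (mod 2923)
4^2048 ≡ 562^2 = 315844 ≡ 160 (mod 2923)
2922 = 2048 + 512 + 256 + 64 + 32 + 8 + 2 in binary powers of 2.
So 4^2922 ≡ 160 · 2525 · 2402 · 2364 · 604 · 1230 · 16 ≡ 100 (mod 2923).
Since 100 ≠ 1, base 4 is a Fermat witness: 2923 is composite.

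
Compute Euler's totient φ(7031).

Factor: 7031 = 79 · 89.
φ(7031) = (79−1) · (89−1) = 78 · 88 = 6864.

6864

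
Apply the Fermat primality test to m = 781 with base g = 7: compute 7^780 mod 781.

45

7^1 ≡ 7 (mod 781)
7^2 ≡ 7^2 = 49 ≡ 49 (mod 781)
7^4 ≡ 49^2 = 2401 ≡ 58 (mod 781)
7^8 ≡ 58^2 = 3364 ≡ 240 (mod 781)
7^16 ≡ 240^2 = 57600 ≡ 587 (mod 781)
7^32 ≡ 587^2 = 344569 ≡ 148 (mod 781)
7^64 ≡ 148^2 = 21904 ≡ 36 (mod 781)
7^128 ≡ 36^2 = 1296 ≡ 515 (mod 781)
7^256 ≡ 515^2 = 265225 ≡ 466 (mod 781)
7^512 ≡ 466^2 = 217156 ≡ 38 (mod 781)
780 = 512 + 256 + 8 + 4 in binary powers of 2.
So 7^780 ≡ 38 · 466 · 240 · 58 ≡ 45 (mod 781).
Since 45 ≠ 1, base 7 is a Fermat witness: 781 is composite.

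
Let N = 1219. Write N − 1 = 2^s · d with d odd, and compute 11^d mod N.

378

1219 − 1 = 1218 = 2^1 · 609, so d = 609.
11^1 ≡ 11 (mod 1219)
11^2 ≡ 11^2 = 121 ≡ 121 (mod 1219)
11^4 ≡ 121^2 = 14641 ≡ 13 (mod 1219)
11^8 ≡ 13^2 = 169 ≡ 169 (mod 1219)
11^16 ≡ 169^2 = 28561 ≡ 524 (mod 1219)
11^32 ≡ 524^2 = 274576 ≡ 301 (mod 1219)
11^64 ≡ 301^2 = 90601 ≡ 395 (mod 1219)
11^128 ≡ 395^2 = 156025 ≡ 1212 (mod 1219)
11^256 ≡ 1212^2 = 1468944 ≡ 49 (mod 1219)
11^512 ≡ 49^2 = 2401 ≡ 1182 (mod 1219)
609 = 512 + 64 + 32 + 1 in binary powers of 2.
So 11^609 ≡ 1182 · 395 · 301 · 11 ≡ 378 (mod 1219).
Squaring chain: 378; never reaches −1, so base 11 is a Miller–Rabin witness that 1219 is composite.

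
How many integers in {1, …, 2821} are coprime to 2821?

2160

Factor: 2821 = 7 · 13 · 31.
φ(2821) = (7−1) · (13−1) · (31−1) = 6 · 12 · 30 = 2160.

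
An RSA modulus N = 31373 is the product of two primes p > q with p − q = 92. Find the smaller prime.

137

Since p = q + 92, we have 31373 = q(q + 92), so q² + 92q − 31373 = 0.
Discriminant: 92² + 4·31373 = 8464 + 125492 = 133956; √133956 = 366.
q = (−92 + 366)/2 = 137, and p = q + 92 = 229.
Check: 137 · 229 = 31373.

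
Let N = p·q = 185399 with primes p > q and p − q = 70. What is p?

Since p = q + 70, we have 185399 = q(q + 70), so q² + 70q − 185399 = 0.
Discriminant: 70² + 4·185399 = 4900 + 741596 = 746496; √746496 = 864.
q = (−70 + 864)/2 = 397, and p = q + 70 = 467.
Check: 397 · 467 = 185399.

467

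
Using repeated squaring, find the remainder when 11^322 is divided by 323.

11^1 ≡ 11 (mod 323)
11^2 ≡ 11^2 = 121 ≡ 121 (mod 323)
11^4 ≡ 121^2 = 14641 ≡ 106 (mod 323)
11^8 ≡ 106^2 = 11236 ≡ 254 (mod 323)
11^16 ≡ 254^2 = 64516 ≡ 239 (mod 323)
11^32 ≡ 239^2 = 57121 ≡ 273 (mod 323)
11^64 ≡ 273^2 = 74529 ≡ 239 (mod 323)
11^128 ≡ 239^2 = 57121 ≡ 273 (mod 323)
11^256 ≡ 273^2 = 74529 ≡ 239 (mod 323)
322 = 256 + 64 + 2 in binary powers of 2.
So 11^322 ≡ 239 · 239 · 121 ≡ 87 (mod 323).
Since 87 ≠ 1, base 11 is a Fermat witness: 323 is composite.

87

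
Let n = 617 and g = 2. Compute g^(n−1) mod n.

2^1 ≡ 2 (mod 617)
2^2 ≡ 2^2 = 4 ≡ 4 (mod 617)
2^4 ≡ 4^2 = 16 ≡ 16 (mod 617)
2^8 ≡ 16^2 = 256 ≡ 256 (mod 617)
2^16 ≡ 256^2 = 65536 ≡ 134 (mod 617)
2^32 ≡ 134^2 = 17956 ≡ 63 (mod 617)
2^64 ≡ 63^2 = 3969 ≡ 267 (mod 617)
2^128 ≡ 267^2 = 71289 ≡ 334 (mod 617)
2^256 ≡ 334^2 = 111556 ≡ 496 (mod 617)
2^512 ≡ 496^2 = 246016 ≡ 450 (mod 617)
616 = 512 + 64 + 32 + 8 in binary powers of 2.
So 2^616 ≡ 450 · 267 · 63 · 256 ≡ 1 (mod 617).
Since the result is 1, base 2 gives no evidence that 617 is composite.

1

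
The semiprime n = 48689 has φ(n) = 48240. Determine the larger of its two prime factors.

269

φ(n) = (p−1)(q−1) = n − (p+q) + 1, so p + q = 48689 − 48240 + 1 = 450.
p and q are the roots of t² − 450t + 48689 = 0.
Discriminant: 450² − 4·48689 = 202500 − 194756 = 7744; √7744 = 88.
q = (450 − 88)/2 = 181, p = (450 + 88)/2 = 269.
Check: 181 · 269 = 48689.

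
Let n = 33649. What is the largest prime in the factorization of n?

23

33649 = 7 · 4807
4807 = 11 · 437
437 = 19 · 23
23 is prime.
So 33649 = 7 · 11 · 19 · 23; the largest prime factor is 23.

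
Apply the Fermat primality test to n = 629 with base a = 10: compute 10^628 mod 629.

565

10^1 ≡ 10 (mod 629)
10^2 ≡ 10^2 = 100 ≡ 100 (mod 629)
10^4 ≡ 100^2 = 10000 ≡ 565 (mod 629)
10^8 ≡ 565^2 = 319225 ≡ 322 (mod 629)
10^16 ≡ 322^2 = 103684 ≡ 528 (mod 629)
10^32 ≡ 528^2 = 278784 ≡ 137 (mod 629)
10^64 ≡ 137^2 = 18769 ≡ 528 (mod 629)
10^128 ≡ 528^2 = 278784 ≡ 137 (mod 629)
10^256 ≡ 137^2 = 18769 ≡ 528 (mod 629)
10^512 ≡ 528^2 = 278784 ≡ 137 (mod 629)
628 = 512 + 64 + 32 + 16 + 4 in binary powers of 2.
So 10^628 ≡ 137 · 528 · 137 · 528 · 565 ≡ 565 (mod 629).
Since 565 ≠ 1, base 10 is a Fermat witness: 629 is composite.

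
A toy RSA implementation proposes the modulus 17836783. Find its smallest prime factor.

83

17836783 is odd.
Digit sum 43, not divisible by 3.
Ends in 3: not divisible by 5.
7: 17836783 = 7·2548111 + 6
11: 17836783 = 11·1621525 + 8
13: 17836783 = 13·1372060 + 3
17: 17836783 = 17·1049222 + 9
19: 17836783 = 19·938778 + 1
23: 17836783 = 23·775512 + 7
29: 17836783 = 29·615061 + 14
31: 17836783 = 31·575380 + 3
37: 17836783 = 37·482075 + 8
41: 17836783 = 41·435043 + 20
43: 17836783 = 43·414808 + 39
47: 17836783 = 47·379506 + 1
53: 17836783 = 53·336543 + 4
59: 17836783 = 59·302318 + 21
61: 17836783 = 61·292406 + 17
67: 17836783 = 67·266220 + 43
71: 17836783 = 71·251222 + 21
73: 17836783 = 73·244339 + 36
79: 17836783 = 79·225782 + 5
83: 17836783 = 83·214901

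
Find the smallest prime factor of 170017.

170017 is odd.
Digit sum 16, not divisible by 3.
Ends in 7: not divisible by 5.
7: 170017 = 7·24288 + 1
11: 170017 = 11·15456 + 1
13: 170017 = 13·13078 + 3
17: 170017 = 17·10001

17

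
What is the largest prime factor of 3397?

3397 = 43 · 79
79 is prime.
So 3397 = 43 · 79; the largest prime factor is 79.

79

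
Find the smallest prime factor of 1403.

1403 is odd.
Digit sum 8, not divisible by 3.
Ends in 3: not divisible by 5.
7: 1403 = 7·200 + 3
11: 1403 = 11·127 + 6
13: 1403 = 13·107 + 12
17: 1403 = 17·82 + 9
19: 1403 = 19·73 + 16
23: 1403 = 23·61

23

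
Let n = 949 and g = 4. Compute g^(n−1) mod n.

794

4^1 ≡ 4 (mod 949)
4^2 ≡ 4^2 = 16 ≡ 16 (mod 949)
4^4 ≡ 16^2 = 256 ≡ 256 (mod 949)
4^8 ≡ 256^2 = 65536 ≡ 55 (mod 949)
4^16 ≡ 55^2 = 3025 ≡ 178 (mod 949)
4^32 ≡ 178^2 = 31684 ≡ 367 (mod 949)
4^64 ≡ 367^2 = 134689 ≡ 880 (mod 949)
4^128 ≡ 880^2 = 774400 ≡ 16 (mod 949)
4^256 ≡ 16^2 = 256 ≡ 256 (mod 949)
4^512 ≡ 256^2 = 65536 ≡ 55 (mod 949)
948 = 512 + 256 + 128 + 32 + 16 + 4 in binary powers of 2.
So 4^948 ≡ 55 · 256 · 16 · 367 · 178 · 256 ≡ 794 (mod 949).
Since 794 ≠ 1, base 4 is a Fermat witness: 949 is composite.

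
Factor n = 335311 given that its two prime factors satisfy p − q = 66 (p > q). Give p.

613

Since p = q + 66, we have 335311 = q(q + 66), so q² + 66q − 335311 = 0.
Discriminant: 66² + 4·335311 = 4356 + 1341244 = 1345600; √1345600 = 1160.
q = (−66 + 1160)/2 = 547, and p = q + 66 = 613.
Check: 547 · 613 = 335311.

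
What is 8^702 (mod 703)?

628

8^1 ≡ 8 (mod 703)
8^2 ≡ 8^2 = 64 ≡ 64 (mod 703)
8^4 ≡ 64^2 = 4096 ≡ 581 (mod 703)
8^8 ≡ 581^2 = 337561 ≡ 121 (mod 703)
8^16 ≡ 121^2 = 14641 ≡ 581 (mod 703)
8^32 ≡ 581^2 = 337561 ≡ 121 (mod 703)
8^64 ≡ 121^2 = 14641 ≡ 581 (mod 703)
8^128 ≡ 581^2 = 337561 ≡ 121 (mod 703)
8^256 ≡ 121^2 = 14641 ≡ 581 (mod 703)
8^512 ≡ 581^2 = 337561 ≡ 121 (mod 703)
702 = 512 + 128 + 32 + 16 + 8 + 4 + 2 in binary powers of 2.
So 8^702 ≡ 121 · 121 · 121 · 581 · 121 · 581 · 64 ≡ 628 (mod 703).
Since 628 ≠ 1, base 8 is a Fermat witness: 703 is composite.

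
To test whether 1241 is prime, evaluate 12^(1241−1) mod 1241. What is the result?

475

12^1 ≡ 12 (mod 1241)
12^2 ≡ 12^2 = 144 ≡ 144 (mod 1241)
12^4 ≡ 144^2 = 20736 ≡ 880 (mod 1241)
12^8 ≡ 880^2 = 774400 ≡ 16 (mod 1241)
12^16 ≡ 16^2 = 256 ≡ 256 (mod 1241)
12^32 ≡ 256^2 = 65536 ≡ 1004 (mod 1241)
12^64 ≡ 1004^2 = 1008016 ≡ 324 (mod 1241)
12^128 ≡ 324^2 = 104976 ≡ 732 (mod 1241)
12^256 ≡ 732^2 = 535824 ≡ 953 (mod 1241)
12^512 ≡ 953^2 = 908209 ≡ 1038 (mod 1241)
12^1024 ≡ 1038^2 = 1077444 ≡ 256 (mod 1241)
1240 = 1024 + 128 + 64 + 16 + 8 in binary powers of 2.
So 12^1240 ≡ 256 · 732 · 324 · 256 · 16 ≡ 475 (mod 1241).
Since 475 ≠ 1, base 12 is a Fermat witness: 1241 is composite.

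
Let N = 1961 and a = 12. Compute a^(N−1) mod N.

786

12^1 ≡ 12 (mod 1961)
12^2 ≡ 12^2 = 144 ≡ 144 (mod 1961)
12^4 ≡ 144^2 = 20736 ≡ 1126 (mod 1961)
12^8 ≡ 1126^2 = 1267876 ≡ 1070 (mod 1961)
12^16 ≡ 1070^2 = 1144900 ≡ 1637 (mod 1961)
12^32 ≡ 1637^2 = 2679769 ≡ 1043 (mod 1961)
12^64 ≡ 1043^2 = 1087849 ≡ 1455 (mod 1961)
12^128 ≡ 1455^2 = 2117025 ≡ 1106 (mod 1961)
12^256 ≡ 1106^2 = 1223236 ≡ 1533 (mod 1961)
12^512 ≡ 1533^2 = 2350089 ≡ 811 (mod 1961)
12^1024 ≡ 811^2 = 657721 ≡ 786 (mod 1961)
1960 = 1024 + 512 + 256 + 128 + 32 + 8 in binary powers of 2.
So 12^1960 ≡ 786 · 811 · 1533 · 1106 · 1043 · 1070 ≡ 786 (mod 1961).
Since 786 ≠ 1, base 12 is a Fermat witness: 1961 is composite.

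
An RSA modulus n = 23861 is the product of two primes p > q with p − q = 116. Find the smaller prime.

Since p = q + 116, we have 23861 = q(q + 116), so q² + 116q − 23861 = 0.
Discriminant: 116² + 4·23861 = 13456 + 95444 = 108900; √108900 = 330.
q = (−116 + 330)/2 = 107, and p = q + 116 = 223.
Check: 107 · 223 = 23861.

107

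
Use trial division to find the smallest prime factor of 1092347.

31

1092347 is odd.
Digit sum 26, not divisible by 3.
Ends in 7: not divisible by 5.
7: 1092347 = 7·156049 + 4
11: 1092347 = 11·99304 + 3
13: 1092347 = 13·84026 + 9
17: 1092347 = 17·64255 + 12
19: 1092347 = 19·57491 + 18
23: 1092347 = 23·47493 + 8
29: 1092347 = 29·37667 + 4
31: 1092347 = 31·35237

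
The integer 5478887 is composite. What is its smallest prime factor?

79

5478887 is odd.
Digit sum 47, not divisible by 3.
Ends in 7: not divisible by 5.
7: 5478887 = 7·782698 + 1
11: 5478887 = 11·498080 + 7
13: 5478887 = 13·421452 + 11
17: 5478887 = 17·322287 + 8
19: 5478887 = 19·288362 + 9
23: 5478887 = 23·238212 + 11
29: 5478887 = 29·188927 + 4
31: 5478887 = 31·176738 + 9
37: 5478887 = 37·148078 + 1
41: 5478887 = 41·133631 + 16
43: 5478887 = 43·127415 + 42
47: 5478887 = 47·116572 + 3
53: 5478887 = 53·103375 + 12
59: 5478887 = 59·92862 + 29
61: 5478887 = 61·89817 + 50
67: 5478887 = 67·81774 + 29
71: 5478887 = 71·77167 + 30
73: 5478887 = 73·75053 + 18
79: 5478887 = 79·69353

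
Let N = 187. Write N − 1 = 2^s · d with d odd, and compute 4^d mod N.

174

187 − 1 = 186 = 2^1 · 93, so d = 93.
4^1 ≡ 4 (mod 187)
4^2 ≡ 4^2 = 16 ≡ 16 (mod 187)
4^4 ≡ 16^2 = 256 ≡ 69 (mod 187)
4^8 ≡ 69^2 = 4761 ≡ 86 (mod 187)
4^16 ≡ 86^2 = 7396 ≡ 103 (mod 187)
4^32 ≡ 103^2 = 10609 ≡ 137 (mod 187)
4^64 ≡ 137^2 = 18769 ≡ 69 (mod 187)
93 = 64 + 16 + 8 + 4 + 1 in binary powers of 2.
So 4^93 ≡ 69 · 103 · 86 · 69 · 4 ≡ 174 (mod 187).
Squaring chain: 174; never reaches −1, so base 4 is a Miller–Rabin witness that 187 is composite.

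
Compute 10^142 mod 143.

133

10^1 ≡ 10 (mod 143)
10^2 ≡ 10^2 = 100 ≡ 100 (mod 143)
10^4 ≡ 100^2 = 10000 ≡ 133 (mod 143)
10^8 ≡ 133^2 = 17689 ≡ 100 (mod 143)
10^16 ≡ 100^2 = 10000 ≡ 133 (mod 143)
10^32 ≡ 133^2 = 17689 ≡ 100 (mod 143)
10^64 ≡ 100^2 = 10000 ≡ 133 (mod 143)
10^128 ≡ 133^2 = 17689 ≡ 100 (mod 143)
142 = 128 + 8 + 4 + 2 in binary powers of 2.
So 10^142 ≡ 100 · 100 · 133 · 100 ≡ 133 (mod 143).
Since 133 ≠ 1, base 10 is a Fermat witness: 143 is composite.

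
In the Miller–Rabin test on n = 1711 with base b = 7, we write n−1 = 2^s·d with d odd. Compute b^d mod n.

1711 − 1 = 1710 = 2^1 · 855, so d = 855.
7^1 ≡ 7 (mod 1711)
7^2 ≡ 7^2 = 49 ≡ 49 (mod 1711)
7^4 ≡ 49^2 = 2401 ≡ 690 (mod 1711)
7^8 ≡ 690^2 = 476100 ≡ 442 (mod 1711)
7^16 ≡ 442^2 = 195364 ≡ 310 (mod 1711)
7^32 ≡ 310^2 = 96100 ≡ 284 (mod 1711)
7^64 ≡ 284^2 = 80656 ≡ 239 (mod 1711)
7^128 ≡ 239^2 = 57121 ≡ 658 (mod 1711)
7^256 ≡ 658^2 = 432964 ≡ 81 (mod 1711)
7^512 ≡ 81^2 = 6561 ≡ 1428 (mod 1711)
855 = 512 + 256 + 64 + 16 + 4 + 2 + 1 in binary powers of 2.
So 7^855 ≡ 1428 · 81 · 239 · 310 · 690 · 49 · 7 ≡ 500 (mod 1711).
Squaring chain: 500; never reaches −1, so base 7 is a Miller–Rabin witness that 1711 is composite.

500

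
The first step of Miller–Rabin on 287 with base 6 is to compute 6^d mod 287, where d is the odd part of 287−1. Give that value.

153

287 − 1 = 286 = 2^1 · 143, so d = 143.
6^1 ≡ 6 (mod 287)
6^2 ≡ 6^2 = 36 ≡ 36 (mod 287)
6^4 ≡ 36^2 = 1296 ≡ 148 (mod 287)
6^8 ≡ 148^2 = 21904 ≡ 92 (mod 287)
6^16 ≡ 92^2 = 8464 ≡ 141 (mod 287)
6^32 ≡ 141^2 = 19881 ≡ 78 (mod 287)
6^64 ≡ 78^2 = 6084 ≡ 57 (mod 287)
6^128 ≡ 57^2 = 3249 ≡ 92 (mod 287)
143 = 128 + 8 + 4 + 2 + 1 in binary powers of 2.
So 6^143 ≡ 92 · 92 · 148 · 36 · 6 ≡ 153 (mod 287).
Squaring chain: 153; never reaches −1, so base 6 is a Miller–Rabin witness that 287 is composite.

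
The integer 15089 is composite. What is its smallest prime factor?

79

15089 is odd.
Digit sum 23, not divisible by 3.
Ends in 9: not divisible by 5.
7: 15089 = 7·2155 + 4
11: 15089 = 11·1371 + 8
13: 15089 = 13·1160 + 9
17: 15089 = 17·887 + 10
19: 15089 = 19·794 + 3
23: 15089 = 23·656 + 1
29: 15089 = 29·520 + 9
31: 15089 = 31·486 + 23
37: 15089 = 37·407 + 30
41: 15089 = 41·368 + 1
43: 15089 = 43·350 + 39
47: 15089 = 47·321 + 2
53: 15089 = 53·284 + 37
59: 15089 = 59·255 + 44
61: 15089 = 61·247 + 22
67: 15089 = 67·225 + 14
71: 15089 = 71·212 + 37
73: 15089 = 73·206 + 51
79: 15089 = 79·191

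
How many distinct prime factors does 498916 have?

498916 = 2^2 · 124729
124729 = 11 · 11339
11339 = 17 · 667
667 = 23 · 29
498916 = 2^2 · 11 · 17 · 23 · 29, which has 5 distinct prime factors.

5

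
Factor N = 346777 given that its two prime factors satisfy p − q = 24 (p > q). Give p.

601

Since p = q + 24, we have 346777 = q(q + 24), so q² + 24q − 346777 = 0.
Discriminant: 24² + 4·346777 = 576 + 1387108 = 1387684; √1387684 = 1178.
q = (−24 + 1178)/2 = 577, and p = q + 24 = 601.
Check: 577 · 601 = 346777.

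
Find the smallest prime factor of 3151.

3151 is odd.
Digit sum 10, not divisible by 3.
Ends in 1: not divisible by 5.
7: 3151 = 7·450 + 1
11: 3151 = 11·286 + 5
13: 3151 = 13·242 + 5
17: 3151 = 17·185 + 6
19: 3151 = 19·165 + 16
23: 3151 = 23·137

23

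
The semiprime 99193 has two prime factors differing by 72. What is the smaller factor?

Since p = q + 72, we have 99193 = q(q + 72), so q² + 72q − 99193 = 0.
Discriminant: 72² + 4·99193 = 5184 + 396772 = 401956; √401956 = 634.
q = (−72 + 634)/2 = 281, and p = q + 72 = 353.
Check: 281 · 353 = 99193.

281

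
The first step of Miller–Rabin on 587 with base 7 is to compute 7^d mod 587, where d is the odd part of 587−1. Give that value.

587 − 1 = 586 = 2^1 · 293, so d = 293.
7^1 ≡ 7 (mod 587)
7^2 ≡ 7^2 = 49 ≡ 49 (mod 587)
7^4 ≡ 49^2 = 2401 ≡ 53 (mod 587)
7^8 ≡ 53^2 = 2809 ≡ 461 (mod 587)
7^16 ≡ 461^2 = 212521 ≡ 27 (mod 587)
7^32 ≡ 27^2 = 729 ≡ 142 (mod 587)
7^64 ≡ 142^2 = 20164 ≡ 206 (mod 587)
7^128 ≡ 206^2 = 42436 ≡ 172 (mod 587)
7^256 ≡ 172^2 = 29584 ≡ 234 (mod 587)
293 = 256 + 32 + 4 + 1 in binary powers of 2.
So 7^293 ≡ 234 · 142 · 53 · 7 ≡ 1 (mod 587).
Since 7^d ≡ 1 (mod 587), base 7 does not prove 587 composite.

1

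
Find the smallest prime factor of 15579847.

15579847 is odd.
Digit sum 46, not divisible by 3.
Ends in 7: not divisible by 5.
7: 15579847 = 7·2225692 + 3
11: 15579847 = 11·1416349 + 8
13: 15579847 = 13·1198449 + 10
17: 15579847 = 17·916461 + 10
19: 15579847 = 19·819991 + 18
23: 15579847 = 23·677384 + 15
29: 15579847 = 29·537236 + 3
31: 15579847 = 31·502575 + 22
37: 15579847 = 37·421076 + 35
41: 15579847 = 41·379996 + 11
43: 15579847 = 43·362322 + 1
47: 15579847 = 47·331486 + 5
53: 15579847 = 53·293959 + 20
59: 15579847 = 59·264065 + 12
61: 15579847 = 61·255407 + 20
67: 15579847 = 67·232535 + 2
71: 15579847 = 71·219434 + 33
73: 15579847 = 73·213422 + 41
79: 15579847 = 79·197213 + 20
83: 15579847 = 83·187709

83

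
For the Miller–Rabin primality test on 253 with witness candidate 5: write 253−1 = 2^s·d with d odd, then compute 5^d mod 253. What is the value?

253 − 1 = 252 = 2^2 · 63, so d = 63.
5^1 ≡ 5 (mod 253)
5^2 ≡ 5^2 = 25 ≡ 25 (mod 253)
5^4 ≡ 25^2 = 625 ≡ 119 (mod 253)
5^8 ≡ 119^2 = 14161 ≡ 246 (mod 253)
5^16 ≡ 246^2 = 60516 ≡ 49 (mod 253)
5^32 ≡ 49^2 = 2401 ≡ 124 (mod 253)
63 = 32 + 16 + 8 + 4 + 2 + 1 in binary powers of 2.
So 5^63 ≡ 124 · 49 · 246 · 119 · 25 · 5 ≡ 191 (mod 253).
Squaring chain: 191 → 49; never reaches −1, so base 5 is a Miller–Rabin witness that 253 is composite.

191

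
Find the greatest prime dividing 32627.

32627 = 7 · 4661
4661 = 59 · 79
79 is prime.
So 32627 = 7 · 59 · 79; the largest prime factor is 79.

79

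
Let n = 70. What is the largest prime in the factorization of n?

7

70 = 2 · 35
35 = 5 · 7
7 is prime.
So 70 = 2 · 5 · 7; the largest prime factor is 7.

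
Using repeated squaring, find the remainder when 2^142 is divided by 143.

2^1 ≡ 2 (mod 143)
2^2 ≡ 2^2 = 4 ≡ 4 (mod 143)
2^4 ≡ 4^2 = 16 ≡ 16 (mod 143)
2^8 ≡ 16^2 = 256 ≡ 113 (mod 143)
2^16 ≡ 113^2 = 12769 ≡ 42 (mod 143)
2^32 ≡ 42^2 = 1764 ≡ 48 (mod 143)
2^64 ≡ 48^2 = 2304 ≡ 16 (mod 143)
2^128 ≡ 16^2 = 256 ≡ 113 (mod 143)
142 = 128 + 8 + 4 + 2 in binary powers of 2.
So 2^142 ≡ 113 · 113 · 16 · 4 ≡ 114 (mod 143).
Since 114 ≠ 1, base 2 is a Fermat witness: 143 is composite.

114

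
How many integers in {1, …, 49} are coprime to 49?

Factor: 49 = 7^2.
φ(49) = 7^1·(7−1) = 42.

42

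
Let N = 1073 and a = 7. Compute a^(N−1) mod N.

7^1 ≡ 7 (mod 1073)
7^2 ≡ 7^2 = 49 ≡ 49 (mod 1073)
7^4 ≡ 49^2 = 2401 ≡ 255 (mod 1073)
7^8 ≡ 255^2 = 65025 ≡ 645 (mod 1073)
7^16 ≡ 645^2 = 416025 ≡ 774 (mod 1073)
7^32 ≡ 774^2 = 599076 ≡ 342 (mod 1073)
7^64 ≡ 342^2 = 116964 ≡ 7 (mod 1073)
7^128 ≡ 7^2 = 49 ≡ 49 (mod 1073)
7^256 ≡ 49^2 = 2401 ≡ 255 (mod 1073)
7^512 ≡ 255^2 = 65025 ≡ 645 (mod 1073)
7^1024 ≡ 645^2 = 416025 ≡ 774 (mod 1073)
1072 = 1024 + 32 + 16 in binary powers of 2.
So 7^1072 ≡ 774 · 342 · 774 ≡ 7 (mod 1073).
Since 7 ≠ 1, base 7 is a Fermat witness: 1073 is composite.

7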